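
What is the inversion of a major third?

m6

The rule of nine gives the new number: 9 − 3 = 6, so a third becomes a sixth.
Quality inverts too: major becomes minor. That makes the inversion a minor sixth.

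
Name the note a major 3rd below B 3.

G 3

The third takes the letter from B down to G.
A major third spans 4 semitones, so from B3 the target pitch is G3.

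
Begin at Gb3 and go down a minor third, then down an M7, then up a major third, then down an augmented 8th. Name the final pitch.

Abb1

Down a minor third from Gb3: Eb3 (3 semitones down).
A major seventh down from Eb3 is Fb2.
Fb2 up a major third → Ab2 (4 semitones).
Down an augmented octave from Ab2: Abb1 (13 semitones down).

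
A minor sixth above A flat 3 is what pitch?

Counting six letter names up from A lands on F.
A minor sixth spans 8 semitones, so from Ab3 the target pitch is Fb4.

F flat 4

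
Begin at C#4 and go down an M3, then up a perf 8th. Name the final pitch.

A4

Down a major third from C#4: A3 (4 semitones down).
A perfect octave up from A3 is A4.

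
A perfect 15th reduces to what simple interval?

Each octave removed subtracts seven from the number: 15 − 7 = 8.
So a perfect fifteenth is an octave plus a perfect octave. The quality is unchanged.

perfect octave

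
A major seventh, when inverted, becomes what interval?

minor second

Interval numbers invert to sum to nine: 7 + 2 = 9, so a seventh inverts to a second.
The quality also flips — major becomes minor — giving a minor second.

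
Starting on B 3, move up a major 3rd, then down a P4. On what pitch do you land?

A sharp 3

A major third up from B3 is D#4.
Down a perfect fourth from D#4: A#3 (5 semitones down).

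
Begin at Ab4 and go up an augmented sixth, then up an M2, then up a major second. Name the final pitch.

Ab4 up an augmented sixth → F#5 (10 semitones).
F#5 up a major second → G#5 (2 semitones).
G#5 up a major second → A#5 (2 semitones).

A#5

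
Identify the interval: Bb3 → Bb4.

perfect octave

B to B is the same letter name, plus an octave, so the interval is some kind of octave.
Bb3 to Bb4 is 12 semitones, matching the perfect octave exactly, so the quality is perfect.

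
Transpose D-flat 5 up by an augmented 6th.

Counting six letter names up from D lands on B.
An augmented sixth is 10 semitones; 10 semitones up from Db5 gives B5.

B 5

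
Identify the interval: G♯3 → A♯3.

major second

G to A spans two letter names (G-A), so the interval is some kind of second.
Counting semitones, G#3→A#3 is 2, which is the major second.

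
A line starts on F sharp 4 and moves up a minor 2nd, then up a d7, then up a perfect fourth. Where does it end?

F#4 up a minor second → G4 (1 semitone).
A diminished seventh up from G4 is Fb5.
Fb5 up a perfect fourth → Bbb5 (5 semitones).

B double-flat 5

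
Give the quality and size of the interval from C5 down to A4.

Descending from C5 to A4 is the same interval as ascending A4 to C5.
A to C spans three letter names (A-B-C), so the interval is some kind of third.
A major third would be 4 semitones, but A4 to C5 is 3 — one semitone narrower, making it a minor third.

minor third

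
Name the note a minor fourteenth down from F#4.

G#2

Counting seven letter names plus an octave down from F lands on G.
A minor fourteenth is 22 semitones; 22 semitones down from F#4 gives G#2.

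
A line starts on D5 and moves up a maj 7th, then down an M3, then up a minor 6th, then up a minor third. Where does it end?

Up a major seventh from D5: C#6 (11 semitones up).
Down a major third from C#6: A5 (4 semitones down).
A5 up a minor sixth → F6 (8 semitones).
A minor third up from F6 is Ab6.

Ab6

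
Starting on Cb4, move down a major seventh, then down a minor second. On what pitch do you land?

Down a major seventh from Cb4: Dbb3 (11 semitones down).
A minor second down from Dbb3 is Cb3.

Cb3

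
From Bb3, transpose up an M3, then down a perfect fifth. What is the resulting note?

G3

Bb3 up a major third → D4 (4 semitones).
Down a perfect fifth from D4: G3 (7 semitones down).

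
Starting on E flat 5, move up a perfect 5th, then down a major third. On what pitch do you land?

Up a perfect fifth from Eb5: Bb5 (7 semitones up).
Down a major third from Bb5: Gb5 (4 semitones down).

G flat 5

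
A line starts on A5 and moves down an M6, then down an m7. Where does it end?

A major sixth down from A5 is C5.
A minor seventh down from C5 is D4.

D4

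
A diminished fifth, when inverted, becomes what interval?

The rule of nine gives the new number: 9 − 5 = 4, so a fifth becomes a fourth.
The quality also flips — diminished becomes augmented — giving an augmented fourth.

augmented 4th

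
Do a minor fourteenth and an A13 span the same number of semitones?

Yes

Both span 22 semitones: a minor fourteenth and an augmented thirteenth are the same chromatic distance.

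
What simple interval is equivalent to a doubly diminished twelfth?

Take out an octave (7 from the number): 12 − 7 = 5.
So a doubly diminished twelfth is an octave plus a doubly diminished fifth. The quality is unchanged.

doubly diminished 5th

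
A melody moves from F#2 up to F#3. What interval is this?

F to F is the same letter name, plus an octave — that makes it an octave of some quality.
The perfect octave spans 12 semitones, and F#2 to F#3 is exactly 12 semitones — so this is a perfect octave.

P8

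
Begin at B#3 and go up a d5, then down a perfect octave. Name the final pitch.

F#3

A diminished fifth up from B#3 is F#4.
F#4 down a perfect octave → F#3 (12 semitones).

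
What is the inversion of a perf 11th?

First reduce the compound perfect eleventh to its simple form, a perfect fourth.
The rule of nine gives the new number: 9 − 4 = 5, so a fourth becomes a fifth.
And perfect stays perfect under inversion, so we get a perfect fifth.

perfect 5th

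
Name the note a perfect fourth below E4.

Counting four letter names down from E lands on B.
A perfect fourth is 5 semitones; 5 semitones down from E4 gives B3.

B3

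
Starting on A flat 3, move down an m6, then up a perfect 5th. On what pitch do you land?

Down a minor sixth from Ab3: C3 (8 semitones down).
A perfect fifth up from C3 is G3.

G 3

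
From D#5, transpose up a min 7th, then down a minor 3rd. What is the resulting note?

Up a minor seventh from D#5: C#6 (10 semitones up).
A minor third down from C#6 is A#5.

A#5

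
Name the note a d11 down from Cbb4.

Counting four letter names plus an octave down from C lands on G.
Moving 16 semitones down from Cbb4 (the size of a diminished eleventh) reaches Gb2.

Gb2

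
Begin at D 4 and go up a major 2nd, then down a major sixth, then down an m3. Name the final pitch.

E 3

D4 up a major second → E4 (2 semitones).
Down a major sixth from E4: G3 (9 semitones down).
Down a minor third from G3: E3 (3 semitones down).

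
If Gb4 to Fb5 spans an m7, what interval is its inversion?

Interval numbers invert to sum to nine: 7 + 2 = 9, so a seventh inverts to a second.
And minor becomes major under inversion, so we get a major second.

major second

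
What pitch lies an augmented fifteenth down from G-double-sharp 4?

For a fifteenth the letter name doesn't change: still G, two octaves down.
Moving 25 semitones down from G##4 (the size of an augmented fifteenth) reaches G#2.

G-sharp 2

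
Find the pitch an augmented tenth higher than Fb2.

A3

Three letters up from F (plus an octave) reaches A.
An augmented tenth is 17 semitones; 17 semitones up from Fb2 gives A3.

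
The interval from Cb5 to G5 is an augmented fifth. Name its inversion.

diminished 4th

Interval numbers invert to sum to nine: 5 + 4 = 9, so a fifth inverts to a fourth.
Quality inverts too: augmented becomes diminished. That makes the inversion a diminished fourth.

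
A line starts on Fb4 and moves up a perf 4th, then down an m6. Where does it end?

Db4

Fb4 up a perfect fourth → Bbb4 (5 semitones).
A minor sixth down from Bbb4 is Db4.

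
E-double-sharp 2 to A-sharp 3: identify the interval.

E to A spans four letter names (E-F-G-A), plus an octave: an eleventh.
A perfect eleventh would be 17 semitones; E##2 to A#3 is 16, one semitone narrower, so the interval is diminished.
(Equivalently, a compound diminished fourth: a diminished fourth plus an octave.)

diminished eleventh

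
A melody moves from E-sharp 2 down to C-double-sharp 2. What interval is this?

Descending from E#2 to C##2 is the same interval as ascending C##2 to E#2.
C to E spans three letter names (C-D-E): a third.
At 3 semitones, C##2→E#2 falls one short of a major third: minor.

minor third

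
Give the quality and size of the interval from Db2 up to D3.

augmented octave

D to D is the same letter name, plus an octave — that makes it an octave of some quality.
Db2 to D3 spans 13 semitones — one semitone wider than the perfect octave (12) — giving an augmented octave.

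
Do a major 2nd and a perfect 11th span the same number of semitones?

A major second spans 2 semitones; a perfect eleventh spans 17 semitones. They differ by 15.

No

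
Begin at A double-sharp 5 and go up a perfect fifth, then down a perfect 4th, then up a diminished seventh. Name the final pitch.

A perfect fifth up from A##5 is E##6.
E##6 down a perfect fourth → B##5 (5 semitones).
A diminished seventh up from B##5 is A#6.

A sharp 6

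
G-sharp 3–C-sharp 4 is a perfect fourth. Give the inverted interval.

perfect fifth

Interval numbers invert to sum to nine: 4 + 5 = 9, so a fourth inverts to a fifth.
Quality inverts too: perfect stays perfect. That makes the inversion a perfect fifth.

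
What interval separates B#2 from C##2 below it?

minor seventh

Descending from B#2 to C##2 is the same interval as ascending C##2 to B#2.
C to B spans seven letter names (C-D-E-F-G-A-B), so the interval is some kind of seventh.
A major seventh would be 11 semitones, but C##2 to B#2 is 10 — one semitone narrower, making it a minor seventh.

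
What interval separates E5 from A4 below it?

Descending from E5 to A4 is the same interval as ascending A4 to E5.
A to E spans five letter names (A-B-C-D-E), so the interval is some kind of fifth.
The perfect fifth spans 7 semitones, and A4 to E5 is exactly 7 semitones — so this is a perfect fifth.

perfect 5th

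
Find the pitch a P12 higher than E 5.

Counting five letter names plus an octave up from E lands on B.
A perfect twelfth is 19 semitones; 19 semitones up from E5 gives B6.

B 6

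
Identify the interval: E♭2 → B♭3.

E to B spans five letter names (E-F-G-A-B), plus an octave — that makes it a twelfth of some quality.
Eb2 to Bb3 is 19 semitones, matching the perfect twelfth exactly, so the quality is perfect.
(Equivalently, a compound perfect fifth: a perfect fifth plus an octave.)

perfect 12th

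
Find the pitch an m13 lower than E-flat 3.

G 1

Six letters down from E (plus an octave) reaches G.
A minor thirteenth is 20 semitones; 20 semitones down from Eb3 gives G1.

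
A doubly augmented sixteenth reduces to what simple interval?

AA2

Subtracting seven from the interval number removes an octave: 16 − 14 = 2.
That makes a doubly augmented sixteenth a compound doubly augmented second — 2 octaves plus a doubly augmented second.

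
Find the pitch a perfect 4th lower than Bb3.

The fourth takes the letter from B down to F.
A perfect fourth spans 5 semitones, so from Bb3 the target pitch is F3.

F3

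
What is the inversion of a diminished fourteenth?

augmented 2nd

First reduce the compound diminished fourteenth to its simple form, a diminished seventh.
The rule of nine gives the new number: 9 − 7 = 2, so a seventh becomes a second.
The quality also flips — diminished becomes augmented — giving an augmented second.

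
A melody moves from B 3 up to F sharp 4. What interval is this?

B to F spans five letter names (B-C-D-E-F), so the interval is some kind of fifth.
The perfect fifth spans 7 semitones, and B3 to F#4 is exactly 7 semitones — so this is a perfect fifth.

perfect 5th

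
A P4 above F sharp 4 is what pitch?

B 4

Counting four letter names up from F lands on B.
Moving 5 semitones up from F#4 (the size of a perfect fourth) reaches B4.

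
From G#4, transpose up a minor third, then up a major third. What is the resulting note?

G#4 up a minor third → B4 (3 semitones).
Up a major third from B4: D#5 (4 semitones up).

D#5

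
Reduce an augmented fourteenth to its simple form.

Subtracting seven from the interval number removes an octave: 14 − 7 = 7.
So an augmented fourteenth is an octave plus an augmented seventh. The quality is unchanged.

augmented 7th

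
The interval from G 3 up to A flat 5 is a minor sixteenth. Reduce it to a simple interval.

minor 2nd

Take out 2 octaves (14 from the number): 16 − 14 = 2.
Quality carries through unchanged, so the simple form is a minor second.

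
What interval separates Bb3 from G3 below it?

minor third

Descending from Bb3 to G3 is the same interval as ascending G3 to Bb3.
G to B spans three letter names (G-A-B) — that makes it a third of some quality.
At 3 semitones, G3→Bb3 falls one short of a major third: minor.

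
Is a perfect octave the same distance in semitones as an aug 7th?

Yes

A perfect octave = 12 semitones = an augmented seventh; enharmonically equal.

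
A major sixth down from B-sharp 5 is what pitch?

Counting six letter names down from B lands on D.
Moving 9 semitones down from B#5 (the size of a major sixth) reaches D#5.

D-sharp 5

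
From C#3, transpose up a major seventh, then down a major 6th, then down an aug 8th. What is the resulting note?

A major seventh up from C#3 is B#3.
B#3 down a major sixth → D#3 (9 semitones).
An augmented octave down from D#3 is D2.

D2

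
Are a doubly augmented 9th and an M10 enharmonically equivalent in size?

A doubly augmented ninth spans 16 semitones, and a major tenth also spans 16 semitones — they're enharmonic.

Yes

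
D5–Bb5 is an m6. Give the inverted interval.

Inverted interval numbers add to nine, so a sixth pairs with a third (6 + 3 = 9).
The quality also flips — minor becomes major — giving a major third.

major third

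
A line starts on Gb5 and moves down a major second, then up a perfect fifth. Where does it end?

Cb6

Down a major second from Gb5: Fb5 (2 semitones down).
A perfect fifth up from Fb5 is Cb6.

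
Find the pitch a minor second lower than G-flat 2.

The second takes the letter from G down to F.
Moving 1 semitone down from Gb2 (the size of a minor second) reaches F2.

F 2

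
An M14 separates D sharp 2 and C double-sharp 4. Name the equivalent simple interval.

Subtracting seven from the interval number removes an octave: 14 − 7 = 7.
So a major fourteenth is an octave plus a major seventh. The quality is unchanged.

major 7th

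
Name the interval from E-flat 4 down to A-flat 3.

Descending from Eb4 to Ab3 is the same interval as ascending Ab3 to Eb4.
A to E spans five letter names (A-B-C-D-E): a fifth.
Ab3 to Eb4 is 7 semitones, matching the perfect fifth exactly, so the quality is perfect.

perfect fifth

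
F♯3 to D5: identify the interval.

minor thirteenth

F to D spans six letter names (F-G-A-B-C-D), plus an octave — that makes it a thirteenth of some quality.
At 20 semitones, F#3→D5 falls one short of a major thirteenth: minor.
(Equivalently, a compound minor sixth: a minor sixth plus an octave.)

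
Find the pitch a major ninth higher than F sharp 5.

G sharp 6

The ninth's letter: F up two letter names plus an octave → G.
Moving 14 semitones up from F#5 (the size of a major ninth) reaches G#6.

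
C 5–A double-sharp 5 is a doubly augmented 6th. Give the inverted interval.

dd3

The rule of nine gives the new number: 9 − 6 = 3, so a sixth becomes a third.
The quality also flips — doubly augmented becomes doubly diminished — giving a doubly diminished third.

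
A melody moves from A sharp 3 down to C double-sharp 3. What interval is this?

Descending from A#3 to C##3 is the same interval as ascending C##3 to A#3.
C to A spans six letter names (C-D-E-F-G-A) — that makes it a sixth of some quality.
A major sixth would be 9 semitones, but C##3 to A#3 is 8 — one semitone narrower, making it a minor sixth.

minor sixth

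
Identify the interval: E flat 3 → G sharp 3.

E to G spans three letter names (E-F-G) — that makes it a third of some quality.
A major third would be 4 semitones; Eb3 to G#3 is 5, one semitone wider, so the interval is augmented.

A3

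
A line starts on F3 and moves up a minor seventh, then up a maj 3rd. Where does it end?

G4

F3 up a minor seventh → Eb4 (10 semitones).
Eb4 up a major third → G4 (4 semitones).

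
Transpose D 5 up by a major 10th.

F-sharp 6

The tenth's letter: D up three letter names plus an octave → F.
Moving 16 semitones up from D5 (the size of a major tenth) reaches F#6.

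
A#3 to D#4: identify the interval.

perfect 4th

A to D spans four letter names (A-B-C-D) — that makes it a fourth of some quality.
The perfect fourth spans 5 semitones, and A#3 to D#4 is exactly 5 semitones — so this is a perfect fourth.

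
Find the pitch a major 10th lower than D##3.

The tenth's letter: D down three letter names plus an octave → B.
Moving 16 semitones down from D##3 (the size of a major tenth) reaches B#1.

B#1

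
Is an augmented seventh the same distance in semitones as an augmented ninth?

12 semitones (augmented seventh) vs 15 semitones (augmented ninth): not equal.

No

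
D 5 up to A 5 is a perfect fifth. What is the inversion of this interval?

Inverted interval numbers add to nine, so a fifth pairs with a fourth (5 + 4 = 9).
Quality inverts too: perfect stays perfect. That makes the inversion a perfect fourth.

perfect fourth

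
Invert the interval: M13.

First reduce the compound major thirteenth to its simple form, a major sixth.
Interval numbers invert to sum to nine: 6 + 3 = 9, so a sixth inverts to a third.
Quality inverts too: major becomes minor. That makes the inversion a minor third.

minor third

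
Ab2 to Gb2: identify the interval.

M2

Descending from Ab2 to Gb2 is the same interval as ascending Gb2 to Ab2.
G to A spans two letter names (G-A) — that makes it a second of some quality.
Gb2 to Ab2 is 2 semitones, matching the major second exactly, so the quality is major.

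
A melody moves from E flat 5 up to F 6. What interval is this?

E to F spans two letter names (E-F), plus an octave, so the interval is some kind of ninth.
Counting semitones, Eb5→F6 is 14, which is the major ninth.
(Equivalently, a compound major second: a major second plus an octave.)

major ninth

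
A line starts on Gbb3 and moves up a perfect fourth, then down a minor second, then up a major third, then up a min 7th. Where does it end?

Cb5

A perfect fourth up from Gbb3 is Cbb4.
Cbb4 down a minor second → Bbb3 (1 semitone).
Bbb3 up a major third → Db4 (4 semitones).
A minor seventh up from Db4 is Cb5.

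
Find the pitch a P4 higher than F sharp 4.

The fourth takes the letter from F up to B.
Moving 5 semitones up from F#4 (the size of a perfect fourth) reaches B4.

B 4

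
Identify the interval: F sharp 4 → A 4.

minor 3rd

F to A spans three letter names (F-G-A): a third.
F#4 to A4 is 3 semitones, a half step short of the major third (4), so this is minor.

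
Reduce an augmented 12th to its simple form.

Take out an octave (7 from the number): 12 − 7 = 5.
So an augmented twelfth is an octave plus an augmented fifth. The quality is unchanged.

A5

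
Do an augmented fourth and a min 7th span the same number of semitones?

No

An augmented fourth spans 6 semitones; a minor seventh spans 10 semitones. They differ by 4.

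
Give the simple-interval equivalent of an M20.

major 6th

Subtracting seven from the interval number removes an octave: 20 − 14 = 6.
That makes a major twentieth a compound major sixth — 2 octaves plus a major sixth.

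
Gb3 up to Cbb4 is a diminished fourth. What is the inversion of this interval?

augmented 5th

Inverted interval numbers add to nine, so a fourth pairs with a fifth (4 + 5 = 9).
The quality also flips — diminished becomes augmented — giving an augmented fifth.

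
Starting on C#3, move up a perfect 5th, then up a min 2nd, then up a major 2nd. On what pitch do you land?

B3

Up a perfect fifth from C#3: G#3 (7 semitones up).
Up a minor second from G#3: A3 (1 semitone up).
Up a major second from A3: B3 (2 semitones up).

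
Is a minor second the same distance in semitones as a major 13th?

A minor second is 1 semitone but a major thirteenth is 21 semitones — different sizes.

No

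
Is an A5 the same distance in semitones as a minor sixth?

Yes

Both span 8 semitones: an augmented fifth and a minor sixth are the same chromatic distance.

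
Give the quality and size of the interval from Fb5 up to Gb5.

F to G spans two letter names (F-G): a second.
The major second spans 2 semitones, and Fb5 to Gb5 is exactly 2 semitones — so this is a major second.

major 2nd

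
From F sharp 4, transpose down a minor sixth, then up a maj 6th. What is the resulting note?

F double-sharp 4

Down a minor sixth from F#4: A#3 (8 semitones down).
Up a major sixth from A#3: F##4 (9 semitones up).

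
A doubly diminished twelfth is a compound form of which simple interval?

Each octave removed subtracts seven from the number: 12 − 7 = 5.
That makes a doubly diminished twelfth a compound doubly diminished fifth — an octave plus a doubly diminished fifth.

doubly diminished fifth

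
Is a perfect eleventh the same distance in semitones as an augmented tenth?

Yes

Both span 17 semitones: a perfect eleventh and an augmented tenth are the same chromatic distance.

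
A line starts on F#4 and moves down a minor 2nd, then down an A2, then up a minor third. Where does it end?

A minor second down from F#4 is E#4.
An augmented second down from E#4 is D4.
D4 up a minor third → F4 (3 semitones).

F4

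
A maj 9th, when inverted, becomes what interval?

m7

First reduce the compound major ninth to its simple form, a major second.
Interval numbers invert to sum to nine: 2 + 7 = 9, so a second inverts to a seventh.
And major becomes minor under inversion, so we get a minor seventh.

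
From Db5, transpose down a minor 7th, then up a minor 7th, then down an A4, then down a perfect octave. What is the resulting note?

Abb3

Db5 down a minor seventh → Eb4 (10 semitones).
A minor seventh up from Eb4 is Db5.
Db5 down an augmented fourth → Abb4 (6 semitones).
Abb4 down a perfect octave → Abb3 (12 semitones).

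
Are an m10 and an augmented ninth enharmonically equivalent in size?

Yes

Both span 15 semitones: a minor tenth and an augmented ninth are the same chromatic distance.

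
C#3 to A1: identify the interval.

major 10th

Descending from C#3 to A1 is the same interval as ascending A1 to C#3.
A to C spans three letter names (A-B-C), plus an octave — that makes it a tenth of some quality.
A1 to C#3 is 16 semitones, matching the major tenth exactly, so the quality is major.
(Equivalently, a compound major third: a major third plus an octave.)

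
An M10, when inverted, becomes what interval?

First reduce the compound major tenth to its simple form, a major third.
Interval numbers invert to sum to nine: 3 + 6 = 9, so a third inverts to a sixth.
And major becomes minor under inversion, so we get a minor sixth.

minor 6th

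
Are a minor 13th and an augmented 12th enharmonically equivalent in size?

Yes

A minor thirteenth spans 20 semitones, and an augmented twelfth also spans 20 semitones — they're enharmonic.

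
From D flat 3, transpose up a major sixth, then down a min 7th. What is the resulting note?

A major sixth up from Db3 is Bb3.
Down a minor seventh from Bb3: C3 (10 semitones down).

C 3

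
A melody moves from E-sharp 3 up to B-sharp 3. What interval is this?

P5

E to B spans five letter names (E-F-G-A-B): a fifth.
E#3 to B#3 is 7 semitones, matching the perfect fifth exactly, so the quality is perfect.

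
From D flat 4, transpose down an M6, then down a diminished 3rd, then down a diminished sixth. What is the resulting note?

F double-sharp 2

Down a major sixth from Db4: Fb3 (9 semitones down).
Fb3 down a diminished third → D3 (2 semitones).
A diminished sixth down from D3 is F##2.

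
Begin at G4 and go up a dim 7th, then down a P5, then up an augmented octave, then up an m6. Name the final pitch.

Gb6

Up a diminished seventh from G4: Fb5 (9 semitones up).
Fb5 down a perfect fifth → Bbb4 (7 semitones).
Bbb4 up an augmented octave → Bb5 (13 semitones).
A minor sixth up from Bb5 is Gb6.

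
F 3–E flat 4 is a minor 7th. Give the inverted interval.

major 2nd

Interval numbers invert to sum to nine: 7 + 2 = 9, so a seventh inverts to a second.
The quality also flips — minor becomes major — giving a major second.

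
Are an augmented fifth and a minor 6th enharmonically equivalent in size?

Yes

An augmented fifth = 8 semitones = a minor sixth; enharmonically equal.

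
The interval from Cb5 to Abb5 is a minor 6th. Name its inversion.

The rule of nine gives the new number: 9 − 6 = 3, so a sixth becomes a third.
Quality inverts too: minor becomes major. That makes the inversion a major third.

major third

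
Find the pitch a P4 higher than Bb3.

Counting four letter names up from B lands on E.
A perfect fourth spans 5 semitones, so from Bb3 the target pitch is Eb4.

Eb4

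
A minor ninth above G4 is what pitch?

Counting two letter names plus an octave up from G lands on A.
Moving 13 semitones up from G4 (the size of a minor ninth) reaches Ab5.

Ab5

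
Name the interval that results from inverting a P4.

Inverted interval numbers add to nine, so a fourth pairs with a fifth (4 + 5 = 9).
Quality inverts too: perfect stays perfect. That makes the inversion a perfect fifth.

perfect 5th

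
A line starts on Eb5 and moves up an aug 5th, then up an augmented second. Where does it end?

An augmented fifth up from Eb5 is B5.
Up an augmented second from B5: C##6 (3 semitones up).

C##6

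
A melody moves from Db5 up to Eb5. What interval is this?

major second

D to E spans two letter names (D-E) — that makes it a second of some quality.
Counting semitones, Db5→Eb5 is 2, which is the major second.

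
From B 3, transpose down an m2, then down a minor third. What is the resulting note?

B3 down a minor second → A#3 (1 semitone).
A#3 down a minor third → F##3 (3 semitones).

F double-sharp 3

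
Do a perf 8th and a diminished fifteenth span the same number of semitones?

No

A perfect octave is 12 semitones but a diminished fifteenth is 23 semitones — different sizes.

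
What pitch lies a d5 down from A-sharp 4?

Counting five letter names down from A lands on D.
Moving 6 semitones down from A#4 (the size of a diminished fifth) reaches D##4.

D-double-sharp 4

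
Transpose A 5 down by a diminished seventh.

Seven letter names down from A: B.
A diminished seventh spans 9 semitones, so from A5 the target pitch is B#4.

B sharp 4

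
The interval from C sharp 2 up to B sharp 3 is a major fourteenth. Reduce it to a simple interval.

major 7th

Subtracting seven from the interval number removes an octave: 14 − 7 = 7.
That makes a major fourteenth a compound major seventh — an octave plus a major seventh.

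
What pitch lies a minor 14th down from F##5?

G##3

The fourteenth's letter: F down seven letter names plus an octave → G.
A minor fourteenth is 22 semitones; 22 semitones down from F##5 gives G##3.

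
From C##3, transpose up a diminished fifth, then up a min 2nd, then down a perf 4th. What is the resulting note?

E3

Up a diminished fifth from C##3: G#3 (6 semitones up).
Up a minor second from G#3: A3 (1 semitone up).
Down a perfect fourth from A3: E3 (5 semitones down).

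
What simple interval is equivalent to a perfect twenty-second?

perfect octave

Subtracting seven from the interval number removes an octave: 22 − 14 = 8.
That makes a perfect twenty-second a compound perfect octave — 2 octaves plus a perfect octave.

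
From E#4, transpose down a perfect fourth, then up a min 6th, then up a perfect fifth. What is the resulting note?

D#5

Down a perfect fourth from E#4: B#3 (5 semitones down).
Up a minor sixth from B#3: G#4 (8 semitones up).
Up a perfect fifth from G#4: D#5 (7 semitones up).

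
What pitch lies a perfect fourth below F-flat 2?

C-flat 2

The fourth takes the letter from F down to C.
Moving 5 semitones down from Fb2 (the size of a perfect fourth) reaches Cb2.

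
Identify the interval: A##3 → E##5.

perfect twelfth

A to E spans five letter names (A-B-C-D-E), plus an octave: a twelfth.
The perfect twelfth spans 19 semitones, and A##3 to E##5 is exactly 19 semitones — so this is a perfect twelfth.
(Equivalently, a compound perfect fifth: a perfect fifth plus an octave.)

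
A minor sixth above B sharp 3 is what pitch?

G sharp 4

Counting six letter names up from B lands on G.
A minor sixth spans 8 semitones, so from B#3 the target pitch is G#4.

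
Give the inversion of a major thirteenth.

First reduce the compound major thirteenth to its simple form, a major sixth.
Interval numbers invert to sum to nine: 6 + 3 = 9, so a sixth inverts to a third.
Quality inverts too: major becomes minor. That makes the inversion a minor third.

minor third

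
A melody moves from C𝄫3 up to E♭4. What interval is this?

A10

C to E spans three letter names (C-D-E), plus an octave: a tenth.
A major tenth would be 16 semitones; Cbb3 to Eb4 is 17, one semitone wider, so the interval is augmented.
(Equivalently, a compound augmented third: an augmented third plus an octave.)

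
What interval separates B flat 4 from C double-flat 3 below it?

augmented fourteenth

Descending from Bb4 to Cbb3 is the same interval as ascending Cbb3 to Bb4.
C to B spans seven letter names (C-D-E-F-G-A-B), plus an octave, so the interval is some kind of fourteenth.
Cbb3 to Bb4 spans 24 semitones — one semitone wider than the major fourteenth (23) — giving an augmented fourteenth.
(Equivalently, a compound augmented seventh: an augmented seventh plus an octave.)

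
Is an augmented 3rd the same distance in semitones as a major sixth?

An augmented third spans 5 semitones; a major sixth spans 9 semitones. They differ by 4.

No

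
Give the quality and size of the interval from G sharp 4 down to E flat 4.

Descending from G#4 to Eb4 is the same interval as ascending Eb4 to G#4.
E to G spans three letter names (E-F-G), so the interval is some kind of third.
Eb4 to G#4 spans 5 semitones — one semitone wider than the major third (4) — giving an augmented third.

augmented third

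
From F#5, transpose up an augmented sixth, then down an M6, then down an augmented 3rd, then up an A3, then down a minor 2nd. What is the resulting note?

E##5

Up an augmented sixth from F#5: D##6 (10 semitones up).
D##6 down a major sixth → F##5 (9 semitones).
An augmented third down from F##5 is D5.
An augmented third up from D5 is F##5.
Down a minor second from F##5: E##5 (1 semitone down).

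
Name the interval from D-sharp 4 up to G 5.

D to G spans four letter names (D-E-F-G), plus an octave, so the interval is some kind of eleventh.
A perfect eleventh would be 17 semitones; D#4 to G5 is 16, one semitone narrower, so the interval is diminished.
(Equivalently, a compound diminished fourth: a diminished fourth plus an octave.)

diminished eleventh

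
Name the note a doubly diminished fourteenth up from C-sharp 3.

Counting seven letter names plus an octave up from C lands on B.
A doubly diminished fourteenth is 20 semitones; 20 semitones up from C#3 gives Bbb4.

B-double-flat 4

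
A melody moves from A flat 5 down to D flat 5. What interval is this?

perfect 5th

Descending from Ab5 to Db5 is the same interval as ascending Db5 to Ab5.
D to A spans five letter names (D-E-F-G-A) — that makes it a fifth of some quality.
Db5 to Ab5 is 7 semitones, matching the perfect fifth exactly, so the quality is perfect.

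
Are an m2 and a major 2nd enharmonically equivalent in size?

A minor second is 1 semitone but a major second is 2 semitones — different sizes.

No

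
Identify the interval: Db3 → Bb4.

D to B spans six letter names (D-E-F-G-A-B), plus an octave, so the interval is some kind of thirteenth.
The major thirteenth spans 21 semitones, and Db3 to Bb4 is exactly 21 semitones — so this is a major thirteenth.
(Equivalently, a compound major sixth: a major sixth plus an octave.)

M13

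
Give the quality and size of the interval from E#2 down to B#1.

Descending from E#2 to B#1 is the same interval as ascending B#1 to E#2.
B to E spans four letter names (B-C-D-E): a fourth.
B#1 to E#2 is 5 semitones, matching the perfect fourth exactly, so the quality is perfect.

perfect fourth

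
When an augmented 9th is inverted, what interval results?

First reduce the compound augmented ninth to its simple form, an augmented second.
Inverted interval numbers add to nine, so a second pairs with a seventh (2 + 7 = 9).
And augmented becomes diminished under inversion, so we get a diminished seventh.

d7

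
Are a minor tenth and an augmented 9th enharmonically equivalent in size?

Yes

Both span 15 semitones: a minor tenth and an augmented ninth are the same chromatic distance.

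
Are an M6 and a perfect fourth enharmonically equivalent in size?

No

9 semitones (major sixth) vs 5 semitones (perfect fourth): not equal.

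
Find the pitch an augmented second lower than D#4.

C4

Counting two letter names down from D lands on C.
An augmented second spans 3 semitones, so from D#4 the target pitch is C4.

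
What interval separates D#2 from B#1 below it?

minor third

Descending from D#2 to B#1 is the same interval as ascending B#1 to D#2.
B to D spans three letter names (B-C-D) — that makes it a third of some quality.
At 3 semitones, B#1→D#2 falls one short of a major third: minor.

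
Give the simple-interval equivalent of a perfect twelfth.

Subtracting seven from the interval number removes an octave: 12 − 7 = 5.
That makes a perfect twelfth a compound perfect fifth — an octave plus a perfect fifth.

perfect fifth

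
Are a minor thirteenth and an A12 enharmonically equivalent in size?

Yes

A minor thirteenth spans 20 semitones, and an augmented twelfth also spans 20 semitones — they're enharmonic.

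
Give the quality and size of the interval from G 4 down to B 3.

Descending from G4 to B3 is the same interval as ascending B3 to G4.
B to G spans six letter names (B-C-D-E-F-G), so the interval is some kind of sixth.
B3 to G4 is 8 semitones, a half step short of the major sixth (9), so this is minor.

minor sixth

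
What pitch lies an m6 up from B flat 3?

G flat 4

Counting six letter names up from B lands on G.
A minor sixth is 8 semitones; 8 semitones up from Bb3 gives Gb4.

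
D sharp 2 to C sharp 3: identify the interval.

D to C spans seven letter names (D-E-F-G-A-B-C) — that makes it a seventh of some quality.
A major seventh would be 11 semitones, but D#2 to C#3 is 10 — one semitone narrower, making it a minor seventh.

minor 7th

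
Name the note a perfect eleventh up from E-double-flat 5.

The eleventh's letter: E up four letter names plus an octave → A.
A perfect eleventh spans 17 semitones, so from Ebb5 the target pitch is Abb6.

A-double-flat 6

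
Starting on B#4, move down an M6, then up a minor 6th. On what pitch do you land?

B4

Down a major sixth from B#4: D#4 (9 semitones down).
A minor sixth up from D#4 is B4.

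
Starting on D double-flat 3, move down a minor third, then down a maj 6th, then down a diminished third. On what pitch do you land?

B flat 1

A minor third down from Dbb3 is Bbb2.
Bbb2 down a major sixth → Dbb2 (9 semitones).
Dbb2 down a diminished third → Bb1 (2 semitones).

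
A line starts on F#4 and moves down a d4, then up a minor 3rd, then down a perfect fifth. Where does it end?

A#3

A diminished fourth down from F#4 is C##4.
A minor third up from C##4 is E#4.
Down a perfect fifth from E#4: A#3 (7 semitones down).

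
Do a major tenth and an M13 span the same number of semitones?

16 semitones (major tenth) vs 21 semitones (major thirteenth): not equal.

No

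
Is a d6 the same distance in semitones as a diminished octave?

No

7 semitones (diminished sixth) vs 11 semitones (diminished octave): not equal.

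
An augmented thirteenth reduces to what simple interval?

A6

Take out an octave (7 from the number): 13 − 7 = 6.
So an augmented thirteenth is an octave plus an augmented sixth. The quality is unchanged.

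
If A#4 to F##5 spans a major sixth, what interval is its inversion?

Inverted interval numbers add to nine, so a sixth pairs with a third (6 + 3 = 9).
The quality also flips — major becomes minor — giving a minor third.

minor third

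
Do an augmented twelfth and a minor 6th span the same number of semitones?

An augmented twelfth is 20 semitones but a minor sixth is 8 semitones — different sizes.

No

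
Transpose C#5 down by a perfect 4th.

G#4

The fourth takes the letter from C down to G.
A perfect fourth spans 5 semitones, so from C#5 the target pitch is G#4.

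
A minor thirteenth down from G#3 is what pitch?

B#1

The thirteenth's letter: G down six letter names plus an octave → B.
Moving 20 semitones down from G#3 (the size of a minor thirteenth) reaches B#1.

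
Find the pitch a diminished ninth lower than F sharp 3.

E double-sharp 2

The ninth's letter: F down two letter names plus an octave → E.
Moving 12 semitones down from F#3 (the size of a diminished ninth) reaches E##2.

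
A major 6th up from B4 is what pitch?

The sixth takes the letter from B up to G.
Moving 9 semitones up from B4 (the size of a major sixth) reaches G#5.

G#5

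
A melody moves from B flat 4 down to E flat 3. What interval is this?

Descending from Bb4 to Eb3 is the same interval as ascending Eb3 to Bb4.
E to B spans five letter names (E-F-G-A-B), plus an octave — that makes it a twelfth of some quality.
The perfect twelfth spans 19 semitones, and Eb3 to Bb4 is exactly 19 semitones — so this is a perfect twelfth.
(Equivalently, a compound perfect fifth: a perfect fifth plus an octave.)

P12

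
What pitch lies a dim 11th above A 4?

Four letters up from A (plus an octave) reaches D.
A diminished eleventh is 16 semitones; 16 semitones up from A4 gives Db6.

D-flat 6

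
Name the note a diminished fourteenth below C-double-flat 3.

Counting seven letter names plus an octave down from C lands on D.
A diminished fourteenth spans 21 semitones, so from Cbb3 the target pitch is Db1.

D-flat 1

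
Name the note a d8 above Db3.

An octave keeps the letter name D, an octave up from D.
A diminished octave is 11 semitones; 11 semitones up from Db3 gives Dbb4.

Dbb4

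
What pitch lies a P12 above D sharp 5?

Counting five letter names plus an octave up from D lands on A.
A perfect twelfth is 19 semitones; 19 semitones up from D#5 gives A#6.

A sharp 6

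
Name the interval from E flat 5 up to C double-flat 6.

E to C spans six letter names (E-F-G-A-B-C): a sixth.
The major sixth is 9 semitones; here we have 7, two semitones narrower: diminished.

diminished sixth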